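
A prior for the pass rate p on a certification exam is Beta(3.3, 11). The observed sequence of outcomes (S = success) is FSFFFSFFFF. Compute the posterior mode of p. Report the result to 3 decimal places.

Prior: Beta(3.3, 11).
Data: 2 successes in 10 trials (from the sequence). The binomial likelihood contributes p^2(1−p)^8, so the posterior is Beta(3.3+2, 11+8) = Beta(5.3, 19).
For Beta(a, b) with a, b > 1 the mode is (a−1)/(a+b−2) = 4.3/22.3 ≈ 0.193.

p̂_MAP = 0.193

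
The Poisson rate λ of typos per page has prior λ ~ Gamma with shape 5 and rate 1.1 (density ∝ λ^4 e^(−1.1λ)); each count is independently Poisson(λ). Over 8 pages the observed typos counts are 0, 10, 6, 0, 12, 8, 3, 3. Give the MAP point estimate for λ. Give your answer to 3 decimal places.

λ̂_MAP = 5.055

Σxᵢ = 0+10+6+0+12+8+3+3 = 42, with n = 8.
Posterior ∝ λ^4e^(−1.1λ) · λ^42e^(−8λ) = λ^46e^(−9.1λ), i.e. Gamma(shape=47, rate=9.1).
The mode of a Gamma(a, b) with a ≥ 1 (shape–rate) is (a−1)/b = 46/9.1 ≈ 5.055.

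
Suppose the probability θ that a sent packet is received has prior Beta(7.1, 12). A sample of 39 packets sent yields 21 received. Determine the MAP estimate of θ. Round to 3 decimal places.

Prior: Beta(7.1, 12).
Data: 21 successes in 39 trials. The binomial likelihood contributes θ^21(1−θ)^18, so the posterior is Beta(7.1+21, 12+18) = Beta(28.1, 30).
For Beta(a, b) with a, b > 1 the mode is (a−1)/(a+b−2) = 27.1/56.1 ≈ 0.483.

θ̂_MAP = 0.483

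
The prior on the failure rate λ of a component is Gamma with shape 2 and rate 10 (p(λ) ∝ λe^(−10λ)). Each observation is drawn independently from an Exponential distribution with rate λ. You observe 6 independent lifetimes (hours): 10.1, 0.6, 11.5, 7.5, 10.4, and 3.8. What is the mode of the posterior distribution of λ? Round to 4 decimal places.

λ̂_MAP = 0.1299

The Exponential(rate=λ) likelihood is ∝ λ^n e^(−λΣtᵢ). Here n = 6 and Σtᵢ = 10.1 + 0.6 + 11.5 + 7.5 + 10.4 + 3.8 = 43.9.
Posterior ∝ λe^(−10λ) · λ^6e^(−43.9λ) = λ^7e^(−53.9λ), i.e. Gamma(8, 53.9).
Mode = (a−1)/b = 7/53.9 ≈ 0.1299.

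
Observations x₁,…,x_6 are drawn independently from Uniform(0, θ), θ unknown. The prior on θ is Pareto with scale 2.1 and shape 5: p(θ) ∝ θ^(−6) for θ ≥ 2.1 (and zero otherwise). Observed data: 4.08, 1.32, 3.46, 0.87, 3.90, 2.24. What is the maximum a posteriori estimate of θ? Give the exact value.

The Uniform(0, θ) likelihood is θ^(−n) for θ ≥ max(xᵢ), zero otherwise. Here max(xᵢ) = 4.08.
Posterior ∝ θ^(−6) · θ^(−6) = θ^(−12) on θ ≥ max(2.1, 4.08) = 4.08.
This density is strictly decreasing in θ, so the posterior mode lies at the lower boundary of the support.

θ̂_MAP = 4.08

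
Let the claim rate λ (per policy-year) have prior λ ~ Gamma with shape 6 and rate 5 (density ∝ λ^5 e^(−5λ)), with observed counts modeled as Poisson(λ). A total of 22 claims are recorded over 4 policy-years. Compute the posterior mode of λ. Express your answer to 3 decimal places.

Σxᵢ = 22, n = 4.
Posterior ∝ λ^5e^(−5λ) · λ^22e^(−4λ) = λ^27e^(−9λ), i.e. Gamma(shape=28, rate=9).
The mode of a Gamma(a, b) with a ≥ 1 (shape–rate) is (a−1)/b = 27/9 ≈ 3.000.

λ̂_MAP = 3.000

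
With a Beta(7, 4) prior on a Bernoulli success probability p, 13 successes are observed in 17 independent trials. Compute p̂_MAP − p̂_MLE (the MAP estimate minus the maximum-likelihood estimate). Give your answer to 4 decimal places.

Posterior is Beta(20, 8); MAP = (20−1)/(28−2) = 19/26 ≈ 0.73077.
MLE ignores the prior: p̂_MLE = k/n = 13/17 ≈ 0.76471.
Difference = 19/26 − 13/17 = -15/442 ≈ -0.0339.

MAP − MLE = -0.0339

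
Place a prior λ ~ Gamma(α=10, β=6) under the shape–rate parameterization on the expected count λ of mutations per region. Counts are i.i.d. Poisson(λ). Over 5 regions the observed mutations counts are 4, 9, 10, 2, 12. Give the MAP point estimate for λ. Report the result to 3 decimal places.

Σxᵢ = 4+9+10+2+12 = 37, with n = 5.
Posterior ∝ λ^9e^(−6λ) · λ^37e^(−5λ) = λ^46e^(−11λ), i.e. Gamma(shape=47, rate=11).
The mode of a Gamma(a, b) with a ≥ 1 (shape–rate) is (a−1)/b = 46/11 ≈ 4.182.

λ̂_MAP = 4.182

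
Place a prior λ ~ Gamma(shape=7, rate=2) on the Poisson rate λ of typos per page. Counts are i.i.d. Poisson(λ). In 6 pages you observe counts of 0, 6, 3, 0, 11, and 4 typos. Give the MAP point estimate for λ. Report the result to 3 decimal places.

λ̂_MAP = 3.750

Σxᵢ = 0+6+3+0+11+4 = 24, with n = 6.
Posterior ∝ λ^6e^(−2λ) · λ^24e^(−6λ) = λ^30e^(−8λ), i.e. Gamma(shape=31, rate=8).
The mode of a Gamma(a, b) with a ≥ 1 (shape–rate) is (a−1)/b = 30/8 ≈ 3.750.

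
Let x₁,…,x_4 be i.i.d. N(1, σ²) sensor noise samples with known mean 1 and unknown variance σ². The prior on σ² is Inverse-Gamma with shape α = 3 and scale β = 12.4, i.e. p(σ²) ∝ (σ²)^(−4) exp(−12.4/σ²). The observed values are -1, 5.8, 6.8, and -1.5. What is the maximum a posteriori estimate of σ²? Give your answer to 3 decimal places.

Sum of squared deviations about the known mean: SS = (-1−1)² + (5.8−1)² + (6.8−1)² + (-1.5−1)² = 66.93.
The Normal likelihood contributes (σ²)^(−n/2) exp(−SS/(2σ²)), so the posterior is Inverse-Gamma(α + n/2, β + SS/2) = Inverse-Gamma(5, 45.865).
The mode of Inverse-Gamma(a, b) is b/(a+1) = 45.865/6 ≈ 7.644.

σ̂²_MAP = 7.644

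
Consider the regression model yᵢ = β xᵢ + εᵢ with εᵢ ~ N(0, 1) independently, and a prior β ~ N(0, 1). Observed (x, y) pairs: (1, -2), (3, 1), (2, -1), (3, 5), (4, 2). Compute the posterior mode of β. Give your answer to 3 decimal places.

log p(β | y) = −Σ(yᵢ − βxᵢ)²/(2·1) − β²/(2·1) + const.
Setting the derivative to zero: Σxᵢ(yᵢ − βxᵢ)/1 − β/1 = 0, so β = Σxᵢyᵢ / (Σxᵢ² + σ²/τ²).
Σxᵢyᵢ = 1·(-2) + 3·1 + 2·(-1) + 3·5 + 4·2 = 22; Σxᵢ² = 39; σ²/τ² = 1.
β̂_MAP = 22 / (39 + 1) = 22/40 ≈ 0.550.

β̂_MAP = 0.550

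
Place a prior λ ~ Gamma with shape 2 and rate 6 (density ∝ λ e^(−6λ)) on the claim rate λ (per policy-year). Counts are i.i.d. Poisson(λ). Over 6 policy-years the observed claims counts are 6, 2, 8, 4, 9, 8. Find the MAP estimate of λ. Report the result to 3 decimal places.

Σxᵢ = 6+2+8+4+9+8 = 37, with n = 6.
Posterior ∝ λe^(−6λ) · λ^37e^(−6λ) = λ^38e^(−12λ), i.e. Gamma(shape=39, rate=12).
The mode of a Gamma(a, b) with a ≥ 1 (shape–rate) is (a−1)/b = 38/12 ≈ 3.167.

λ̂_MAP = 3.167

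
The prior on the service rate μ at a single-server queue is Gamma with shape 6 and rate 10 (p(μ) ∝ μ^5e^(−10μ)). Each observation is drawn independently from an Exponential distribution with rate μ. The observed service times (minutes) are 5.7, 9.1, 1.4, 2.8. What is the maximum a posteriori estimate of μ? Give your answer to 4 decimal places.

The Exponential(rate=μ) likelihood is ∝ μ^n e^(−μΣtᵢ). Here n = 4 and Σtᵢ = 5.7 + 9.1 + 1.4 + 2.8 = 19.
Posterior ∝ μ^5e^(−10μ) · μ^4e^(−19μ) = μ^9e^(−29μ), i.e. Gamma(10, 29).
Mode = (a−1)/b = 9/29 ≈ 0.3103.

μ̂_MAP = 0.3103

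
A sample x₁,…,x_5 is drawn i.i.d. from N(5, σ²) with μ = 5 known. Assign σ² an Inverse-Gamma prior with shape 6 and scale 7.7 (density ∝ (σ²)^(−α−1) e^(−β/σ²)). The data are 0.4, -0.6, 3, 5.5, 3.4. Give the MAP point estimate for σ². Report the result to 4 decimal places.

Sum of squared deviations about the known mean: SS = (0.4−5)² + (-0.6−5)² + (3−5)² + (5.5−5)² + (3.4−5)² = 59.33.
The Normal likelihood contributes (σ²)^(−n/2) exp(−SS/(2σ²)), so the posterior is Inverse-Gamma(α + n/2, β + SS/2) = Inverse-Gamma(8.5, 37.365).
The mode of Inverse-Gamma(a, b) is b/(a+1) = 37.365/9.5 ≈ 3.9332.

σ̂²_MAP = 3.9332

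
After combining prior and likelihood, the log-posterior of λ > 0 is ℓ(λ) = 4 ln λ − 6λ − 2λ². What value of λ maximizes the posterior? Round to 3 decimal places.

ℓ'(λ) = 4/λ − 6 − 4λ. Setting this to zero and multiplying by λ: 4λ² + 6λ − 4 = 0.
λ = (−6 + √(6² + 4·4·4)) / (2·4) = (−6 + √100) / 8 = (−6 + 10)/8 = 1/2.
ℓ''(λ) = −4/λ² − 4 < 0, confirming a maximum.

λ̂_MAP = 0.500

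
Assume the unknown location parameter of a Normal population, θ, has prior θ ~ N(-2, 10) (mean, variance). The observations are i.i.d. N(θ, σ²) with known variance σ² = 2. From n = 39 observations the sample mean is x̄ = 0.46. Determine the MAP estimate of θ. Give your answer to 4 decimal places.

θ̂_MAP = 0.4474

n = 39, x̄ = 0.46.
For a Normal prior and Normal likelihood with known variance, the posterior is Normal; its mode equals its mean, the precision-weighted average.
Prior precision 1/σ₀² = 1/10 = 0.1; data precision n/σ² = 39/2 = 19.5.
θ̂ = (0.1·(-2) + 19.5·0.46) / (0.1 + 19.5) = 8.77/19.6 = 877/1960 ≈ 0.4474.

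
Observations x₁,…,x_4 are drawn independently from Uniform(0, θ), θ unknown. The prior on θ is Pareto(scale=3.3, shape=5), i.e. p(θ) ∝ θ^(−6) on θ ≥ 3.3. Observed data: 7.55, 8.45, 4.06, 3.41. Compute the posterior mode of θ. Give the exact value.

θ̂_MAP = 8.45

The Uniform(0, θ) likelihood is θ^(−n) for θ ≥ max(xᵢ), zero otherwise. Here max(xᵢ) = 8.45.
Posterior ∝ θ^(−6) · θ^(−4) = θ^(−10) on θ ≥ max(3.3, 8.45) = 8.45.
This density is strictly decreasing in θ, so the posterior mode lies at the lower boundary of the support.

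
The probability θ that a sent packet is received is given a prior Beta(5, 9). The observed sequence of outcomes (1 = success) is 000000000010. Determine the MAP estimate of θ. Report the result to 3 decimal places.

θ̂_MAP = 0.208

Prior: Beta(5, 9).
Data: 1 success in 12 trials (from the sequence). The binomial likelihood contributes θ(1−θ)^11, so the posterior is Beta(5+1, 9+11) = Beta(6, 20).
For Beta(a, b) with a, b > 1 the mode is (a−1)/(a+b−2) = 5/24 ≈ 0.208.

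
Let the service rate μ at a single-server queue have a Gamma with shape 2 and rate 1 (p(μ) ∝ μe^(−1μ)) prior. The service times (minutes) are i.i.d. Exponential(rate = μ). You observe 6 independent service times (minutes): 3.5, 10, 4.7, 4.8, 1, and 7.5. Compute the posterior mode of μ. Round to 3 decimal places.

μ̂_MAP = 0.215

The Exponential(rate=μ) likelihood is ∝ μ^n e^(−μΣtᵢ). Here n = 6 and Σtᵢ = 3.5 + 10 + 4.7 + 4.8 + 1 + 7.5 = 31.5.
Posterior ∝ μe^(−1μ) · μ^6e^(−31.5μ) = μ^7e^(−32.5μ), i.e. Gamma(8, 32.5).
Mode = (a−1)/b = 7/32.5 ≈ 0.215.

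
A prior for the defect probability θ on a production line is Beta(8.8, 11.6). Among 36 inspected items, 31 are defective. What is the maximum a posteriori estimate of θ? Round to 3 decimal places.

Prior: Beta(8.8, 11.6).
Data: 31 successes in 36 trials. The binomial likelihood contributes θ^31(1−θ)^5, so the posterior is Beta(8.8+31, 11.6+5) = Beta(39.8, 16.6).
For Beta(a, b) with a, b > 1 the mode is (a−1)/(a+b−2) = 38.8/54.4 ≈ 0.713.

θ̂_MAP = 0.713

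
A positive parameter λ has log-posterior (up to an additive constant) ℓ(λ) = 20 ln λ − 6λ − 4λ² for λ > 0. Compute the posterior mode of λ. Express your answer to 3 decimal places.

ℓ'(λ) = 20/λ − 6 − 8λ. Setting this to zero and multiplying by λ: 8λ² + 6λ − 20 = 0.
λ = (−6 + √(6² + 4·8·20)) / (2·8) = (−6 + √676) / 16 = (−6 + 26)/16 = 5/4.
ℓ''(λ) = −20/λ² − 8 < 0, confirming a maximum.

λ̂_MAP = 1.250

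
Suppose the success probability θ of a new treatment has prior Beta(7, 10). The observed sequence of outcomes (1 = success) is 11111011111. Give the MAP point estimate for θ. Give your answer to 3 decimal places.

θ̂_MAP = 0.615

Prior: Beta(7, 10).
Data: 10 successes in 11 trials (from the sequence). The binomial likelihood contributes θ^10(1−θ)^1, so the posterior is Beta(7+10, 10+1) = Beta(17, 11).
For Beta(a, b) with a, b > 1 the mode is (a−1)/(a+b−2) = 16/26 ≈ 0.615.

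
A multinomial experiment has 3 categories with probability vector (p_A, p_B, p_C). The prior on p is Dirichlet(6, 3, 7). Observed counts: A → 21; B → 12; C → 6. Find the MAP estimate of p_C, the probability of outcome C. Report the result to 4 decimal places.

The posterior is Dirichlet(αᵢ + nᵢ) = Dirichlet(27, 15, 13).
For a Dirichlet(a₁,…,a_K) with all aᵢ > 1, the mode has j-th component (aⱼ − 1)/(Σaᵢ − K).
Here Σaᵢ = 55 and K = 3, so p_C = (13 − 1)/(55 − 3) = 12/52 ≈ 0.2308.

MAP estimate of p_C = 0.2308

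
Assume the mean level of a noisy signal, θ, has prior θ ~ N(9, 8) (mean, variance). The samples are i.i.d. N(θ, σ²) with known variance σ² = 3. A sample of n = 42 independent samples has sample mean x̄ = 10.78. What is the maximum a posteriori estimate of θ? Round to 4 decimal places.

θ̂_MAP = 10.7642

n = 42, x̄ = 10.78.
For a Normal prior and Normal likelihood with known variance, the posterior is Normal; its mode equals its mean, the precision-weighted average.
Prior precision 1/σ₀² = 1/8 = 0.125; data precision n/σ² = 42/3 = 14.
θ̂ = (0.125·9 + 14·10.78) / (0.125 + 14) = 152.045/14.125 = 30409/2825 ≈ 10.7642.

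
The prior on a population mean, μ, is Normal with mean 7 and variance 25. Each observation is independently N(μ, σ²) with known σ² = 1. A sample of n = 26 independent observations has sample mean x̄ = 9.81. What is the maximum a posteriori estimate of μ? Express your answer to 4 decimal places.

n = 26, x̄ = 9.81.
For a Normal prior and Normal likelihood with known variance, the posterior is Normal; its mode equals its mean, the precision-weighted average.
Prior precision 1/σ₀² = 1/25 = 0.04; data precision n/σ² = 26/1 = 26.
μ̂ = (0.04·7 + 26·9.81) / (0.04 + 26) = 255.34/26.04 = 12767/1302 ≈ 9.8057.

μ̂_MAP = 9.8057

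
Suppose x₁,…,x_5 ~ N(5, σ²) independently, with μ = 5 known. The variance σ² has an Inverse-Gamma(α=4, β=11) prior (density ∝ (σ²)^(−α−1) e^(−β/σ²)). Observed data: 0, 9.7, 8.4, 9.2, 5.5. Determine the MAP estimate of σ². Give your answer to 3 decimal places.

Sum of squared deviations about the known mean: SS = (0−5)² + (9.7−5)² + (8.4−5)² + (9.2−5)² + (5.5−5)² = 76.54.
The Normal likelihood contributes (σ²)^(−n/2) exp(−SS/(2σ²)), so the posterior is Inverse-Gamma(α + n/2, β + SS/2) = Inverse-Gamma(6.5, 49.27).
The mode of Inverse-Gamma(a, b) is b/(a+1) = 49.27/7.5 ≈ 6.569.

σ̂²_MAP = 6.569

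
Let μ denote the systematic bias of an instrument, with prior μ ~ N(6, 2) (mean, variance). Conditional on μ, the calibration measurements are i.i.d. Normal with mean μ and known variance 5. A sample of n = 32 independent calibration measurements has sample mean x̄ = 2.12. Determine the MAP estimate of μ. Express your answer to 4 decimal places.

μ̂_MAP = 2.4012

n = 32, x̄ = 2.12.
For a Normal prior and Normal likelihood with known variance, the posterior is Normal; its mode equals its mean, the precision-weighted average.
Prior precision 1/σ₀² = 1/2 = 0.5; data precision n/σ² = 32/5 = 6.4.
μ̂ = (0.5·6 + 6.4·2.12) / (0.5 + 6.4) = 16.568/6.9 = 4142/1725 ≈ 2.4012.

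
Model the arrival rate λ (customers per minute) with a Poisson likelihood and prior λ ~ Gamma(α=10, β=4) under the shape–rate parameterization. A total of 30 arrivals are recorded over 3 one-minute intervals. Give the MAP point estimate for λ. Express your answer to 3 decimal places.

Σxᵢ = 30, n = 3.
Posterior ∝ λ^9e^(−4λ) · λ^30e^(−3λ) = λ^39e^(−7λ), i.e. Gamma(shape=40, rate=7).
The mode of a Gamma(a, b) with a ≥ 1 (shape–rate) is (a−1)/b = 39/7 ≈ 5.571.

λ̂_MAP = 5.571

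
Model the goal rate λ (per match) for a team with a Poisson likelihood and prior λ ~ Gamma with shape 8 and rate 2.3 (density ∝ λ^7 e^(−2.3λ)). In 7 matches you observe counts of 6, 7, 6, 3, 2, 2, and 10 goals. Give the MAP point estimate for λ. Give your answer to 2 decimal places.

λ̂_MAP = 4.62

Σxᵢ = 6+7+6+3+2+2+10 = 36, with n = 7.
Posterior ∝ λ^7e^(−2.3λ) · λ^36e^(−7λ) = λ^43e^(−9.3λ), i.e. Gamma(shape=44, rate=9.3).
The mode of a Gamma(a, b) with a ≥ 1 (shape–rate) is (a−1)/b = 43/9.3 ≈ 4.62.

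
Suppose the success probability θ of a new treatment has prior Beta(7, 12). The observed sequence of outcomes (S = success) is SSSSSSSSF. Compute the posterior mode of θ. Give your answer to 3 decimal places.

Prior: Beta(7, 12).
Data: 8 successes in 9 trials (from the sequence). The binomial likelihood contributes θ^8(1−θ)^1, so the posterior is Beta(7+8, 12+1) = Beta(15, 13).
For Beta(a, b) with a, b > 1 the mode is (a−1)/(a+b−2) = 14/26 ≈ 0.538.

θ̂_MAP = 0.538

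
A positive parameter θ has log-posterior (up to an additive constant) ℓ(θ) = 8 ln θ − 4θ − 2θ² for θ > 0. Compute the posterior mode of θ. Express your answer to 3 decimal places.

ℓ'(θ) = 8/θ − 4 − 4θ. Setting this to zero and multiplying by θ: 4θ² + 4θ − 8 = 0.
θ = (−4 + √(4² + 4·4·8)) / (2·4) = (−4 + √144) / 8 = (−4 + 12)/8 = 1.
ℓ''(θ) = −8/θ² − 4 < 0, confirming a maximum.

θ̂_MAP = 1.000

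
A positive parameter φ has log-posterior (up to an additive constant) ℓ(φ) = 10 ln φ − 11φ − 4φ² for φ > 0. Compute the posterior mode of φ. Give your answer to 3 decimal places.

φ̂_MAP = 0.625

ℓ'(φ) = 10/φ − 11 − 8φ. Setting this to zero and multiplying by φ: 8φ² + 11φ − 10 = 0.
φ = (−11 + √(11² + 4·8·10)) / (2·8) = (−11 + √441) / 16 = (−11 + 21)/16 = 5/8.
ℓ''(φ) = −10/φ² − 8 < 0, confirming a maximum.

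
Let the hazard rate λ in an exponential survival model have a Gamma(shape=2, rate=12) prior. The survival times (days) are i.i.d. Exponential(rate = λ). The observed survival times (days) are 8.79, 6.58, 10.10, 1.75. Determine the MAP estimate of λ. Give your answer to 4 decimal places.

λ̂_MAP = 0.1275

The Exponential(rate=λ) likelihood is ∝ λ^n e^(−λΣtᵢ). Here n = 4 and Σtᵢ = 8.79 + 6.58 + 10.10 + 1.75 = 27.22.
Posterior ∝ λe^(−12λ) · λ^4e^(−27.22λ) = λ^5e^(−39.22λ), i.e. Gamma(6, 39.22).
Mode = (a−1)/b = 5/39.22 ≈ 0.1275.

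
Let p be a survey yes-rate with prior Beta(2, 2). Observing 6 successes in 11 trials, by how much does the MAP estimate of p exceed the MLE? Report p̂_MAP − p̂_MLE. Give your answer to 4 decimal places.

MAP − MLE = -0.0070

Posterior is Beta(8, 7); MAP = (8−1)/(15−2) = 7/13 ≈ 0.53846.
MLE ignores the prior: p̂_MLE = k/n = 6/11 ≈ 0.54545.
Difference = 7/13 − 6/11 = -1/143 ≈ -0.0070.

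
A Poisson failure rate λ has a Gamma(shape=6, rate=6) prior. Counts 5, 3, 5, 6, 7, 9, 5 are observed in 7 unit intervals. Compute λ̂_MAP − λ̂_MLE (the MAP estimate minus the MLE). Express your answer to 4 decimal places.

MAP − MLE = -2.2527

Σxᵢ = 40. Posterior is Gamma(46, 13); MAP = (46−1)/13 = 45/13 ≈ 3.46154.
MLE = x̄ = 40/7 ≈ 5.71429.
Difference = 45/13 − 40/7 = -205/91 ≈ -2.2527.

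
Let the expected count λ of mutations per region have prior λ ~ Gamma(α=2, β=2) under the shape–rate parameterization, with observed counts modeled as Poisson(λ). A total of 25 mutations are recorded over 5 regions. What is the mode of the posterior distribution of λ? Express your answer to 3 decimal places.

λ̂_MAP = 3.714

Σxᵢ = 25, n = 5.
Posterior ∝ λe^(−2λ) · λ^25e^(−5λ) = λ^26e^(−7λ), i.e. Gamma(shape=27, rate=7).
The mode of a Gamma(a, b) with a ≥ 1 (shape–rate) is (a−1)/b = 26/7 ≈ 3.714.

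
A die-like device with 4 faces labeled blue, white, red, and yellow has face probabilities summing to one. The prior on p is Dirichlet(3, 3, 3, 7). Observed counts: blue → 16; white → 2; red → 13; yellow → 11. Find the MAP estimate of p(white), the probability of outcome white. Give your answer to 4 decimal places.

The posterior is Dirichlet(αᵢ + nᵢ) = Dirichlet(19, 5, 16, 18).
For a Dirichlet(a₁,…,a_K) with all aᵢ > 1, the mode has j-th component (aⱼ − 1)/(Σaᵢ − K).
Here Σaᵢ = 58 and K = 4, so p(white) = (5 − 1)/(58 − 4) = 4/54 ≈ 0.0741.

MAP estimate of p(white) = 0.0741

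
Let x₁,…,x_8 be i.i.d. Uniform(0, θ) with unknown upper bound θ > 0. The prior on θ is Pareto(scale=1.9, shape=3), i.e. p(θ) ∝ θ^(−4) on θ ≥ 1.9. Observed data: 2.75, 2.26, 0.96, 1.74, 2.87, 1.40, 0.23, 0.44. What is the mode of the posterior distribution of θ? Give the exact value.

The Uniform(0, θ) likelihood is θ^(−n) for θ ≥ max(xᵢ), zero otherwise. Here max(xᵢ) = 2.87.
Posterior ∝ θ^(−4) · θ^(−8) = θ^(−12) on θ ≥ max(1.9, 2.87) = 2.87.
This density is strictly decreasing in θ, so the posterior mode lies at the lower boundary of the support.

θ̂_MAP = 2.87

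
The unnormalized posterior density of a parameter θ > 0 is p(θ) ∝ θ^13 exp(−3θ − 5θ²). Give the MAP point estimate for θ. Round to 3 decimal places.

θ̂_MAP = 1.000

ℓ'(θ) = 13/θ − 3 − 10θ. Setting this to zero and multiplying by θ: 10θ² + 3θ − 13 = 0.
θ = (−3 + √(3² + 4·10·13)) / (2·10) = (−3 + √529) / 20 = (−3 + 23)/20 = 1.
ℓ''(θ) = −13/θ² − 10 < 0, confirming a maximum.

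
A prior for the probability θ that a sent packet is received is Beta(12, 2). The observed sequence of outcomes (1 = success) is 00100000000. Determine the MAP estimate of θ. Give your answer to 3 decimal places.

θ̂_MAP = 0.522

Prior: Beta(12, 2).
Data: 1 success in 11 trials (from the sequence). The binomial likelihood contributes θ(1−θ)^10, so the posterior is Beta(12+1, 2+10) = Beta(13, 12).
For Beta(a, b) with a, b > 1 the mode is (a−1)/(a+b−2) = 12/23 ≈ 0.522.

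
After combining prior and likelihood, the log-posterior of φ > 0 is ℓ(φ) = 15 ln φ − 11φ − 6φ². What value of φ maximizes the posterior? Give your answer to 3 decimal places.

ℓ'(φ) = 15/φ − 11 − 12φ. Setting this to zero and multiplying by φ: 12φ² + 11φ − 15 = 0.
φ = (−11 + √(11² + 4·12·15)) / (2·12) = (−11 + √841) / 24 = (−11 + 29)/24 = 3/4.
ℓ''(φ) = −15/φ² − 12 < 0, confirming a maximum.

φ̂_MAP = 0.750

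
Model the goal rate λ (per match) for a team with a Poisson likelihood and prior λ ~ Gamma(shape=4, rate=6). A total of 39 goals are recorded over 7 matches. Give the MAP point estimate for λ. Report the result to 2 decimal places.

λ̂_MAP = 3.23

Σxᵢ = 39, n = 7.
Posterior ∝ λ^3e^(−6λ) · λ^39e^(−7λ) = λ^42e^(−13λ), i.e. Gamma(shape=43, rate=13).
The mode of a Gamma(a, b) with a ≥ 1 (shape–rate) is (a−1)/b = 42/13 ≈ 3.23.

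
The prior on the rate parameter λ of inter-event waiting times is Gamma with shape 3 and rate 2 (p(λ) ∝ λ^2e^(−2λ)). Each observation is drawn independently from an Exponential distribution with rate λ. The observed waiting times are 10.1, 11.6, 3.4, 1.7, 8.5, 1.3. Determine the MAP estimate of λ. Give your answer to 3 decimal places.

The Exponential(rate=λ) likelihood is ∝ λ^n e^(−λΣtᵢ). Here n = 6 and Σtᵢ = 10.1 + 11.6 + 3.4 + 1.7 + 8.5 + 1.3 = 36.6.
Posterior ∝ λ^2e^(−2λ) · λ^6e^(−36.6λ) = λ^8e^(−38.6λ), i.e. Gamma(9, 38.6).
Mode = (a−1)/b = 8/38.6 ≈ 0.207.

λ̂_MAP = 0.207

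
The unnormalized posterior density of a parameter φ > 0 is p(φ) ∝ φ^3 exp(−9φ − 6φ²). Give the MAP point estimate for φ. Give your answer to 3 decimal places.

ℓ'(φ) = 3/φ − 9 − 12φ. Setting this to zero and multiplying by φ: 12φ² + 9φ − 3 = 0.
φ = (−9 + √(9² + 4·12·3)) / (2·12) = (−9 + √225) / 24 = (−9 + 15)/24 = 1/4.
ℓ''(φ) = −3/φ² − 12 < 0, confirming a maximum.

φ̂_MAP = 0.250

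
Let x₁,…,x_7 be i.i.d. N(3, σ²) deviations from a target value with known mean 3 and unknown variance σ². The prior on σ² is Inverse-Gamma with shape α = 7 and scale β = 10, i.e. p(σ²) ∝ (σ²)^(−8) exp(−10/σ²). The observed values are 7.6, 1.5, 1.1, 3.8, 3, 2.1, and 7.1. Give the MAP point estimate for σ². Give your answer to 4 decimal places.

σ̂²_MAP = 2.8383

Sum of squared deviations about the known mean: SS = (7.6−3)² + (1.5−3)² + (1.1−3)² + (3.8−3)² + (3−3)² + (2.1−3)² + (7.1−3)² = 45.28.
The Normal likelihood contributes (σ²)^(−n/2) exp(−SS/(2σ²)), so the posterior is Inverse-Gamma(α + n/2, β + SS/2) = Inverse-Gamma(10.5, 32.64).
The mode of Inverse-Gamma(a, b) is b/(a+1) = 32.64/11.5 ≈ 2.8383.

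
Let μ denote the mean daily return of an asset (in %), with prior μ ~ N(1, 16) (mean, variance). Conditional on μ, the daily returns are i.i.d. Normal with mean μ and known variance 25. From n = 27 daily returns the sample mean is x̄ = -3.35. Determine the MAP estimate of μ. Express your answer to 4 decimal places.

μ̂_MAP = -3.1120

n = 27, x̄ = -3.35.
For a Normal prior and Normal likelihood with known variance, the posterior is Normal; its mode equals its mean, the precision-weighted average.
Prior precision 1/σ₀² = 1/16 = 0.0625; data precision n/σ² = 27/25 = 1.08.
μ̂ = (0.0625·1 + 1.08·(-3.35)) / (0.0625 + 1.08) = (-3.5555)/1.1425 = -7111/2285 ≈ -3.1120.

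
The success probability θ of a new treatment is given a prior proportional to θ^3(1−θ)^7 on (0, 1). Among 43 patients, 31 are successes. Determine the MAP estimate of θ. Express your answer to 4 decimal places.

The prior density ∝ θ^3(1−θ)^7 is the kernel of Beta(4, 8).
Data: 31 successes in 43 trials. The binomial likelihood contributes θ^31(1−θ)^12, so the posterior is Beta(4+31, 8+12) = Beta(35, 20).
For Beta(a, b) with a, b > 1 the mode is (a−1)/(a+b−2) = 34/53 ≈ 0.6415.

θ̂_MAP = 0.6415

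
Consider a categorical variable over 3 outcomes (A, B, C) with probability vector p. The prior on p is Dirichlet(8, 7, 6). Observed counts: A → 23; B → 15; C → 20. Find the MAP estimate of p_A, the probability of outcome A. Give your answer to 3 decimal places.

The posterior is Dirichlet(αᵢ + nᵢ) = Dirichlet(31, 22, 26).
For a Dirichlet(a₁,…,a_K) with all aᵢ > 1, the mode has j-th component (aⱼ − 1)/(Σaᵢ − K).
Here Σaᵢ = 79 and K = 3, so p_A = (31 − 1)/(79 − 3) = 30/76 ≈ 0.395.

MAP estimate of p_A = 0.395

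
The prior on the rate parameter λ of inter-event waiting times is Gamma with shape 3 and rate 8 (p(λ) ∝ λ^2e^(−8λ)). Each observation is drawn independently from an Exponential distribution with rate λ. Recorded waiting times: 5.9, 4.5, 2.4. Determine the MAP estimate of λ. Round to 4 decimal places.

λ̂_MAP = 0.2404

The Exponential(rate=λ) likelihood is ∝ λ^n e^(−λΣtᵢ). Here n = 3 and Σtᵢ = 5.9 + 4.5 + 2.4 = 12.8.
Posterior ∝ λ^2e^(−8λ) · λ^3e^(−12.8λ) = λ^5e^(−20.8λ), i.e. Gamma(6, 20.8).
Mode = (a−1)/b = 5/20.8 ≈ 0.2404.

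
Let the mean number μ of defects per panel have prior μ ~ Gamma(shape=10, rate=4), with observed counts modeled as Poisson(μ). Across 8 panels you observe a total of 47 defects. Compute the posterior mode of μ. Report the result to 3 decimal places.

Σxᵢ = 47, n = 8.
Posterior ∝ μ^9e^(−4μ) · μ^47e^(−8μ) = μ^56e^(−12μ), i.e. Gamma(shape=57, rate=12).
The mode of a Gamma(a, b) with a ≥ 1 (shape–rate) is (a−1)/b = 56/12 ≈ 4.667.

μ̂_MAP = 4.667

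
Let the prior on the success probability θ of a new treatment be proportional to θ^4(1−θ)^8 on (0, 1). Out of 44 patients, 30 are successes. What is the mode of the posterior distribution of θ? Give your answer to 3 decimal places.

θ̂_MAP = 0.607

The prior density ∝ θ^4(1−θ)^8 is the kernel of Beta(5, 9).
Data: 30 successes in 44 trials. The binomial likelihood contributes θ^30(1−θ)^14, so the posterior is Beta(5+30, 9+14) = Beta(35, 23).
For Beta(a, b) with a, b > 1 the mode is (a−1)/(a+b−2) = 34/56 ≈ 0.607.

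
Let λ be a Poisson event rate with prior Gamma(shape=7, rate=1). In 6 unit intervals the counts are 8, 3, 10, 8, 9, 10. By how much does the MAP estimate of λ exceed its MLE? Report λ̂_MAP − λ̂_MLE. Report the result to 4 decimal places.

MAP − MLE = -0.2857

Σxᵢ = 48. Posterior is Gamma(55, 7); MAP = (55−1)/7 = 54/7 ≈ 7.71429.
MLE = x̄ = 48/6 ≈ 8.00000.
Difference = 54/7 − 48/6 = -2/7 ≈ -0.2857.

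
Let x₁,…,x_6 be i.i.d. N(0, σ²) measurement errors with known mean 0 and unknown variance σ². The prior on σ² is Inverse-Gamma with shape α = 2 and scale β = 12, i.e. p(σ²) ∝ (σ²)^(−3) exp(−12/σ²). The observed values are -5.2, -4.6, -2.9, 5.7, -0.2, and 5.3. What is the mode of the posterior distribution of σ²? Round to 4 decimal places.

Sum of squared deviations about the known mean: SS = (-5.2−0)² + (-4.6−0)² + (-2.9−0)² + (5.7−0)² + (-0.2−0)² + (5.3−0)² = 117.23.
The Normal likelihood contributes (σ²)^(−n/2) exp(−SS/(2σ²)), so the posterior is Inverse-Gamma(α + n/2, β + SS/2) = Inverse-Gamma(5, 70.615).
The mode of Inverse-Gamma(a, b) is b/(a+1) = 70.615/6 ≈ 11.7692.

σ̂²_MAP = 11.7692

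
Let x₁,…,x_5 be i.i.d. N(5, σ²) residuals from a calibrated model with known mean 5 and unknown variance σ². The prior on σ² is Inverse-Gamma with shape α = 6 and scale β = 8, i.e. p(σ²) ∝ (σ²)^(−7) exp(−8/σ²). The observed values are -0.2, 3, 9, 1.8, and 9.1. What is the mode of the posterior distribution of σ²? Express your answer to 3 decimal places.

Sum of squared deviations about the known mean: SS = (-0.2−5)² + (3−5)² + (9−5)² + (1.8−5)² + (9.1−5)² = 74.09.
The Normal likelihood contributes (σ²)^(−n/2) exp(−SS/(2σ²)), so the posterior is Inverse-Gamma(α + n/2, β + SS/2) = Inverse-Gamma(8.5, 45.045).
The mode of Inverse-Gamma(a, b) is b/(a+1) = 45.045/9.5 ≈ 4.742.

σ̂²_MAP = 4.742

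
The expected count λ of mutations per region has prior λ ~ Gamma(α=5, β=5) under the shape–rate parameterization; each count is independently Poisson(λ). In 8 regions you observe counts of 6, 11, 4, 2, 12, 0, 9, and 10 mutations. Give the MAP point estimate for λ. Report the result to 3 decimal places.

λ̂_MAP = 4.462

Σxᵢ = 6+11+4+2+12+0+9+10 = 54, with n = 8.
Posterior ∝ λ^4e^(−5λ) · λ^54e^(−8λ) = λ^58e^(−13λ), i.e. Gamma(shape=59, rate=13).
The mode of a Gamma(a, b) with a ≥ 1 (shape–rate) is (a−1)/b = 58/13 ≈ 4.462.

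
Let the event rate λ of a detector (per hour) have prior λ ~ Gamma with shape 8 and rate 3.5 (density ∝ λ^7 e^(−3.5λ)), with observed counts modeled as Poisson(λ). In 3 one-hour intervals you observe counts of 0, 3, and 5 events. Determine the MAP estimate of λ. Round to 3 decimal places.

Σxᵢ = 0+3+5 = 8, with n = 3.
Posterior ∝ λ^7e^(−3.5λ) · λ^8e^(−3λ) = λ^15e^(−6.5λ), i.e. Gamma(shape=16, rate=6.5).
The mode of a Gamma(a, b) with a ≥ 1 (shape–rate) is (a−1)/b = 15/6.5 ≈ 2.308.

λ̂_MAP = 2.308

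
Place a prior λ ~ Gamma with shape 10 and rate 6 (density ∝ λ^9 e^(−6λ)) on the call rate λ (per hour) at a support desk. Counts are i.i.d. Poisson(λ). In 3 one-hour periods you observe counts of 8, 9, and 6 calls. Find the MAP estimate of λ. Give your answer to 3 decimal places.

Σxᵢ = 8+9+6 = 23, with n = 3.
Posterior ∝ λ^9e^(−6λ) · λ^23e^(−3λ) = λ^32e^(−9λ), i.e. Gamma(shape=33, rate=9).
The mode of a Gamma(a, b) with a ≥ 1 (shape–rate) is (a−1)/b = 32/9 ≈ 3.556.

λ̂_MAP = 3.556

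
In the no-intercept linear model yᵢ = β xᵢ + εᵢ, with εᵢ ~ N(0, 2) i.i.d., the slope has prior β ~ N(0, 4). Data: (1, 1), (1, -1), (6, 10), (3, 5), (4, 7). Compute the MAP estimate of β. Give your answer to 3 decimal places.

β̂_MAP = 1.622

log p(β | y) = −Σ(yᵢ − βxᵢ)²/(2·2) − β²/(2·4) + const.
Setting the derivative to zero: Σxᵢ(yᵢ − βxᵢ)/2 − β/4 = 0, so β = Σxᵢyᵢ / (Σxᵢ² + σ²/τ²).
Σxᵢyᵢ = 1·1 + 1·(-1) + 6·10 + 3·5 + 4·7 = 103; Σxᵢ² = 63; σ²/τ² = 0.5.
β̂_MAP = 103 / (63 + 0.5) = 103/63.5 ≈ 1.622.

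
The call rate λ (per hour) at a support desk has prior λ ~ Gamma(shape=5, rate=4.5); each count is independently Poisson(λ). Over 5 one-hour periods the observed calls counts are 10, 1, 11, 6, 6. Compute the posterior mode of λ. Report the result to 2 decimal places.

Σxᵢ = 10+1+11+6+6 = 34, with n = 5.
Posterior ∝ λ^4e^(−4.5λ) · λ^34e^(−5λ) = λ^38e^(−9.5λ), i.e. Gamma(shape=39, rate=9.5).
The mode of a Gamma(a, b) with a ≥ 1 (shape–rate) is (a−1)/b = 38/9.5 ≈ 4.00.

λ̂_MAP = 4.00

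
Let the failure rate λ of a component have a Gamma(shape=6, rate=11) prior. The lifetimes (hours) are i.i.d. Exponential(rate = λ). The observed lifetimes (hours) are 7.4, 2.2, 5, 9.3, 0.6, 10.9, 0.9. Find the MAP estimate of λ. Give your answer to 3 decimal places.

λ̂_MAP = 0.254

The Exponential(rate=λ) likelihood is ∝ λ^n e^(−λΣtᵢ). Here n = 7 and Σtᵢ = 7.4 + 2.2 + 5 + 9.3 + 0.6 + 10.9 + 0.9 = 36.3.
Posterior ∝ λ^5e^(−11λ) · λ^7e^(−36.3λ) = λ^12e^(−47.3λ), i.e. Gamma(13, 47.3).
Mode = (a−1)/b = 12/47.3 ≈ 0.254.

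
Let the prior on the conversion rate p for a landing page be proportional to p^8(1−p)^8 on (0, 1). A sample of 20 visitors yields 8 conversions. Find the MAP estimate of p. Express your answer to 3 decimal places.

p̂_MAP = 0.444

The prior density ∝ p^8(1−p)^8 is the kernel of Beta(9, 9).
Data: 8 successes in 20 trials. The binomial likelihood contributes p^8(1−p)^12, so the posterior is Beta(9+8, 9+12) = Beta(17, 21).
For Beta(a, b) with a, b > 1 the mode is (a−1)/(a+b−2) = 16/36 ≈ 0.444.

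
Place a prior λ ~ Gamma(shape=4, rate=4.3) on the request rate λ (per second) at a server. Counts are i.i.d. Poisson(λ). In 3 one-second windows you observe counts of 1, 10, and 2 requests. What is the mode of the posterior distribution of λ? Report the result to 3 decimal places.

Σxᵢ = 1+10+2 = 13, with n = 3.
Posterior ∝ λ^3e^(−4.3λ) · λ^13e^(−3λ) = λ^16e^(−7.3λ), i.e. Gamma(shape=17, rate=7.3).
The mode of a Gamma(a, b) with a ≥ 1 (shape–rate) is (a−1)/b = 16/7.3 ≈ 2.192.

λ̂_MAP = 2.192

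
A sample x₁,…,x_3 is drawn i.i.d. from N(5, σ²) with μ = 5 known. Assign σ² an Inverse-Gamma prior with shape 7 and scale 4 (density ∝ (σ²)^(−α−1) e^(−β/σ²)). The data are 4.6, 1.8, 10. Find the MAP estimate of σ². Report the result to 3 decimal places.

σ̂²_MAP = 2.284

Sum of squared deviations about the known mean: SS = (4.6−5)² + (1.8−5)² + (10−5)² = 35.4.
The Normal likelihood contributes (σ²)^(−n/2) exp(−SS/(2σ²)), so the posterior is Inverse-Gamma(α + n/2, β + SS/2) = Inverse-Gamma(8.5, 21.7).
The mode of Inverse-Gamma(a, b) is b/(a+1) = 21.7/9.5 ≈ 2.284.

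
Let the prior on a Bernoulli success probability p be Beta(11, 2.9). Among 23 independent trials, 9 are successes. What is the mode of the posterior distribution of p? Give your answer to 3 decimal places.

Prior: Beta(11, 2.9).
Data: 9 successes in 23 trials. The binomial likelihood contributes p^9(1−p)^14, so the posterior is Beta(11+9, 2.9+14) = Beta(20, 16.9).
For Beta(a, b) with a, b > 1 the mode is (a−1)/(a+b−2) = 19/34.9 ≈ 0.544.

p̂_MAP = 0.544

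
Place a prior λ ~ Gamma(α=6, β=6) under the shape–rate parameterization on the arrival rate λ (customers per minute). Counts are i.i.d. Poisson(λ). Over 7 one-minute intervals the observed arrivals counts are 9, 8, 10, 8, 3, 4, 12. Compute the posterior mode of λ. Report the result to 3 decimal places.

Σxᵢ = 9+8+10+8+3+4+12 = 54, with n = 7.
Posterior ∝ λ^5e^(−6λ) · λ^54e^(−7λ) = λ^59e^(−13λ), i.e. Gamma(shape=60, rate=13).
The mode of a Gamma(a, b) with a ≥ 1 (shape–rate) is (a−1)/b = 59/13 ≈ 4.538.

λ̂_MAP = 4.538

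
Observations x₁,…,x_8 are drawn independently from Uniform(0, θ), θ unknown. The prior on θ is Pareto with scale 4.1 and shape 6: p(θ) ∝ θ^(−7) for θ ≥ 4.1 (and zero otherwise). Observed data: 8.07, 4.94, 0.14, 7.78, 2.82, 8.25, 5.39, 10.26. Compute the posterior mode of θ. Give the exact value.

The Uniform(0, θ) likelihood is θ^(−n) for θ ≥ max(xᵢ), zero otherwise. Here max(xᵢ) = 10.26.
Posterior ∝ θ^(−7) · θ^(−8) = θ^(−15) on θ ≥ max(4.1, 10.26) = 10.26.
This density is strictly decreasing in θ, so the posterior mode lies at the lower boundary of the support.

θ̂_MAP = 10.26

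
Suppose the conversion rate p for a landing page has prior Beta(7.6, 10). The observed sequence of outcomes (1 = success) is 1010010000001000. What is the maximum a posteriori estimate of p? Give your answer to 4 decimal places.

p̂_MAP = 0.3354

Prior: Beta(7.6, 10).
Data: 4 successes in 16 trials (from the sequence). The binomial likelihood contributes p^4(1−p)^12, so the posterior is Beta(7.6+4, 10+12) = Beta(11.6, 22).
For Beta(a, b) with a, b > 1 the mode is (a−1)/(a+b−2) = 10.6/31.6 ≈ 0.3354.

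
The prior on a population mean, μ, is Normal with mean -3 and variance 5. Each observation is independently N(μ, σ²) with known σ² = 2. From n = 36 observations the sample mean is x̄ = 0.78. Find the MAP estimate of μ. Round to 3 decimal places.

n = 36, x̄ = 0.78.
For a Normal prior and Normal likelihood with known variance, the posterior is Normal; its mode equals its mean, the precision-weighted average.
Prior precision 1/σ₀² = 1/5 = 0.2; data precision n/σ² = 36/2 = 18.
μ̂ = (0.2·(-3) + 18·0.78) / (0.2 + 18) = 13.44/18.2 = 48/65 ≈ 0.738.

μ̂_MAP = 0.738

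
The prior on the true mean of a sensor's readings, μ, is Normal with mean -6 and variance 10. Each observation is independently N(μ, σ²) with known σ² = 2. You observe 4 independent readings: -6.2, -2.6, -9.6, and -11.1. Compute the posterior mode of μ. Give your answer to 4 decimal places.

n = 4; x̄ = ((-6.2) + (-2.6) + (-9.6) + (-11.1))/4 = -29.5/4 = -7.375.
For a Normal prior and Normal likelihood with known variance, the posterior is Normal; its mode equals its mean, the precision-weighted average.
Prior precision 1/σ₀² = 1/10 = 0.1; data precision n/σ² = 4/2 = 2.
μ̂ = (0.1·(-6) + 2·(-7.375)) / (0.1 + 2) = (-15.35)/2.1 = -307/42 ≈ -7.3095.

μ̂_MAP = -7.3095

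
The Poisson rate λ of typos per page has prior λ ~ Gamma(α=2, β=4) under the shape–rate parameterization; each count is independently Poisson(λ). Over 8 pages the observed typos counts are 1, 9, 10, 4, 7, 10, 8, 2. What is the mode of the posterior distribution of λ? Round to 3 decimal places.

λ̂_MAP = 4.333

Σxᵢ = 1+9+10+4+7+10+8+2 = 51, with n = 8.
Posterior ∝ λe^(−4λ) · λ^51e^(−8λ) = λ^52e^(−12λ), i.e. Gamma(shape=53, rate=12).
The mode of a Gamma(a, b) with a ≥ 1 (shape–rate) is (a−1)/b = 52/12 ≈ 4.333.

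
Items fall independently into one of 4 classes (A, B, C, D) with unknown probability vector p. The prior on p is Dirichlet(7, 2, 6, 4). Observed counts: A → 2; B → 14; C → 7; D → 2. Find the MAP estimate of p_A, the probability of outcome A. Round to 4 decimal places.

MAP estimate of p_A = 0.2000

The posterior is Dirichlet(αᵢ + nᵢ) = Dirichlet(9, 16, 13, 6).
For a Dirichlet(a₁,…,a_K) with all aᵢ > 1, the mode has j-th component (aⱼ − 1)/(Σaᵢ − K).
Here Σaᵢ = 44 and K = 4, so p_A = (9 − 1)/(44 − 4) = 8/40 ≈ 0.2000.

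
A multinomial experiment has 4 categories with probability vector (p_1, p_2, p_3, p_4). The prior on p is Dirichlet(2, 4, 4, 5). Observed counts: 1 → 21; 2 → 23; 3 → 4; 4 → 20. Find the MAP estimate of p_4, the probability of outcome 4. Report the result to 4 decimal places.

MAP estimate: 0.3038

The posterior is Dirichlet(αᵢ + nᵢ) = Dirichlet(23, 27, 8, 25).
For a Dirichlet(a₁,…,a_K) with all aᵢ > 1, the mode has j-th component (aⱼ − 1)/(Σaᵢ − K).
Here Σaᵢ = 83 and K = 4, so p_4 = (25 − 1)/(83 − 4) = 24/79 ≈ 0.3038.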